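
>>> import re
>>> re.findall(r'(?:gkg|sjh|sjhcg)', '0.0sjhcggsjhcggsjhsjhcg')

['sjh', 'sjh', 'sjh', 'sjh']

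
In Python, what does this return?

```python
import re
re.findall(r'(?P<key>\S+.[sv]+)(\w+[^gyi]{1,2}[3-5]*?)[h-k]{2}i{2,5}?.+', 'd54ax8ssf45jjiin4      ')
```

The pattern matches one or more of a non-whitespace character, then any character, then one or more of one of [sv] (captured as 'key'); then one or more of a word character, then 1 to 2 of any character except [gyi], then zero or more of a character in [3-5] (lazy) (captured); then exactly 2 of a character in [h-k], then 2 to 5 of a literal 'i' (lazy), then one or more of any character.
Walking the string: at [0:23] match 'd54ax8ssf45jjiin4      ', groups = ('d54ax8ss', 'f45').
With 2 capturing groups, `findall` returns a 2-tuple per match.

[('d54ax8ss', 'f45')]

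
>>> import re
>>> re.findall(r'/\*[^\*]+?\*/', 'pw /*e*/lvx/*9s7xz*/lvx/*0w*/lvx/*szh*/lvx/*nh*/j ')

['/*e*/', '/*9s7xz*/', '/*0w*/', '/*szh*/', '/*nh*/']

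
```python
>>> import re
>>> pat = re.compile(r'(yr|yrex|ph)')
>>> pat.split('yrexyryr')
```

['', 'yr', 'ex', 'yr', '', 'yr', '']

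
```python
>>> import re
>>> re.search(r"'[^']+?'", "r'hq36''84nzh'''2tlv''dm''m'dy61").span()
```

`search` walks the string left to right and returns the first match it finds.
The match spans [1:7] → "'hq36'".

(1, 7)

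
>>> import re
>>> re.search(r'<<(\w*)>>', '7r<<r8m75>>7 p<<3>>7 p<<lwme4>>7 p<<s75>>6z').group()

`re.search` scans for the first position where the pattern succeeds.
The match spans [2:11] → '<<r8m75>>'.
Captured: group 1 = 'r8m75'.

'<<r8m75>>'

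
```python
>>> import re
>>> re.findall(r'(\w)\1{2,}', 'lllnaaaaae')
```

After group 1 captures some text, `\1` only succeeds where that same text appears again.
Because there's exactly one group, `findall` drops the full match and keeps group 1 from each hit.

['l', 'a']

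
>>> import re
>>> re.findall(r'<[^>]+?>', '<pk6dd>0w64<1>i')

['<pk6dd>', '<1>']

With no groups in the pattern, `findall` gives back each whole match — 2 here.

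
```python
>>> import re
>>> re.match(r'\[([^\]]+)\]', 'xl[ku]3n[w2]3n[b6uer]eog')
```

None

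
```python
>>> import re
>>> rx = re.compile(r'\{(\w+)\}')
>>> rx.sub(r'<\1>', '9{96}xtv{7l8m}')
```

'9<96>xtv<7l8m>'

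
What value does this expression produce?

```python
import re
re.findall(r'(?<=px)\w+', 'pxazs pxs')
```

['azs', 's']

The `(?=…)`/`(?<=…)` assertion just peeks at neighbouring text; it doesn't advance the match position.
Matches: at [2:5] → 'azs'; at [8:9] → 's'.
`findall` yields the raw match text (2 of them) because the pattern has no groups.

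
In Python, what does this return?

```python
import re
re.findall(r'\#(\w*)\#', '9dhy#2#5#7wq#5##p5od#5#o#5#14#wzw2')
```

Scanning left to right: at [4:7] match '#2#', group 1 = '2'; at [8:13] match '#7wq#', group 1 = '7wq'; at [14:16] match '##', group 1 = ''; at [20:23] match '#5#', group 1 = '5'; at [24:27] match '#5#', group 1 = '5'.
One capturing group, so `findall` returns just the captured substring from each match — 5 in all.

['2', '7wq', '', '5', '5']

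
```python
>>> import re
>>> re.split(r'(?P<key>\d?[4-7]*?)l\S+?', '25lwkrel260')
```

['', '25', 'kre', '', '60']

This matches optionally a digit, then zero or more of a character in [4-7] (lazy) (captured as 'key'); then a literal 'l', then one or more of a non-whitespace character (lazy).
Because the quantifier is non-greedy, it stops expanding at the earliest point where the rest of the pattern can succeed.
Matches to split on: at [0:4] → '25lw'; at [7:9] → 'l2'.
With a capturing group present, the delimiter's captured portion is kept in the result list.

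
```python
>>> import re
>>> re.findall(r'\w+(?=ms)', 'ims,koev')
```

['i']

Lookahead/lookbehind check context without consuming it, so the matched span excludes the asserted characters.
Walking the string: at [0:1] → 'i'.
No capturing groups, so `findall` returns the 1 full match string.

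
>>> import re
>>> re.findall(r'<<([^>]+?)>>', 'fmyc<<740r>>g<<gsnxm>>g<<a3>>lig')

One capturing group, so `findall` returns just the captured substring from each match — 3 in all.

['740r', 'gsnxm', 'a3']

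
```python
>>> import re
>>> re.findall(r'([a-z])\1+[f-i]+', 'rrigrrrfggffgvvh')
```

['r', 'r', 'v']

After group 1 captures some text, `\1` only succeeds where that same text appears again.
With a single group, `findall` returns only what that group captured — 3 items.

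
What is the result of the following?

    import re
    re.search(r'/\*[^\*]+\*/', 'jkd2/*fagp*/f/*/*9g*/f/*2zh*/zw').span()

(4, 12)

Unlike `match`, `search` isn't anchored — it looks for the pattern anywhere in the string.
The match spans [4:12] → '/*fagp*/'.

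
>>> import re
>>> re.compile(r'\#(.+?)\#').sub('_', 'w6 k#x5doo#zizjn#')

'w6 k_zizjn#'

With the lazy modifier that quantifier settles for the fewest repetitions that let the rest of the pattern succeed (the atoms after it are unaffected and can still be greedy).
`sub` substitutes '_' at each match site.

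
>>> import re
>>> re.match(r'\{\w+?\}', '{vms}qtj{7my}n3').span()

(0, 5)

`re.match` won't scan ahead — the pattern has to work from the very first character.
The match spans [0:5] → '{vms}'.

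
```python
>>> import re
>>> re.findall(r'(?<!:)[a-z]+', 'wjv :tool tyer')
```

['wjv', 'ool', 'tyer']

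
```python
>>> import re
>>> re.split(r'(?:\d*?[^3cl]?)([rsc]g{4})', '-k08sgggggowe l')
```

This matches zero or more of a digit (lazy), then optionally any character except [3cl] (non-capturing group); then one of [rsc], then exactly 4 of a literal 'g' (captured).
Matches to split on: at [2:9] → '08sgggg'.
The group in the pattern means `split` returns the separators' captures alongside the pieces.

['-k', 'sgggg', 'gowe l']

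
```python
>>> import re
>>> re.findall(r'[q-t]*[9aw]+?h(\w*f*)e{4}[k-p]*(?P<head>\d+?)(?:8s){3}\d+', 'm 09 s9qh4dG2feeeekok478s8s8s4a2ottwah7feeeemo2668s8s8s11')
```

[('7f', '266')]

This matches zero or more of a character in [q-t], then one or more of one of [9aw] (lazy), then a literal 'h'; then zero or more of a word character, then zero or more of a literal 'f' (captured); then exactly 4 of the literal 'e', then zero or more of a character in [k-p]; then one or more of a digit (lazy) (captured as 'head'); then the literal '8s' repeated 3 times, then one or more of a digit.
`findall` packs the 2 group values into a tuple for every match.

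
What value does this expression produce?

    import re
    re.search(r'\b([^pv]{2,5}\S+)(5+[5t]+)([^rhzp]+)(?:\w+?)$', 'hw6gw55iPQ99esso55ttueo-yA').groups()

This matches a word boundary (`\b`, zero-width); then 2 to 5 of any character except [pv], then one or more of a non-whitespace character (captured); then one or more of the literal '5', then one or more of one of [5t] (captured); then one or more of any character except [rhzp] (captured); then one or more of a word character (lazy) (non-capturing group); then anchored at the end.
`re.search` tries every starting position until one works.
The match spans [0:26] → 'hw6gw55iPQ99esso55ttueo-yA'.
Captured: group 1 = 'hw6gw55iPQ99esso5', group 2 = '5tt', group 3 = 'ueo-y'.

('hw6gw55iPQ99esso5', '5tt', 'ueo-y')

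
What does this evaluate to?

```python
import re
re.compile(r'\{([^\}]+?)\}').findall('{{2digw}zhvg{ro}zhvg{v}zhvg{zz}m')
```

Matches: at [0:8] match '{{2digw}', group 1 = '{2digw'; at [12:16] match '{ro}', group 1 = 'ro'; at [20:23] match '{v}', group 1 = 'v'; at [27:31] match '{zz}', group 1 = 'zz'.
One capturing group, so `findall` returns just the captured substring from each match — 4 in all.

['{2digw', 'ro', 'v', 'zz']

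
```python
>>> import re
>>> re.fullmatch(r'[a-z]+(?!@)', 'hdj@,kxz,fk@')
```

None

`re.fullmatch` requires the pattern to consume the entire string.
Here the string isn't matched end-to-end, so the call returns None.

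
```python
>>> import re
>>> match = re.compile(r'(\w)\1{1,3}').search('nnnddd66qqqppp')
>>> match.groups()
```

The match spans [0:3] → 'nnn'.
Captured: group 1 = 'n'.

('n',)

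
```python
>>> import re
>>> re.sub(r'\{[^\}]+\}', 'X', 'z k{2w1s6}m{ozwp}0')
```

'z kXmX0'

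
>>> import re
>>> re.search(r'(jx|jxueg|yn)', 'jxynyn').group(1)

The match spans [0:2] → 'jx'.
Captured: group 1 = 'jx'.

'jx'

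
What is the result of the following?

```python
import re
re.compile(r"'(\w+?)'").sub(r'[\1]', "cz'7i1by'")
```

'cz[7i1by]'

`\1` in the replacement pulls in group 1's text for each match.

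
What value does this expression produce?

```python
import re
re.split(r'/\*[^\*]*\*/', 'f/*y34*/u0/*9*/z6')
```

Matches to split on: at [1:8] → '/*y34*/'; at [10:15] → '/*9*/'.
The string is cut at each match, leaving 3 pieces.

['f', 'u0', 'z6']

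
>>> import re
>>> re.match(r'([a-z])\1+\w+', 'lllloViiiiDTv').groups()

The match spans [0:13] → 'lllloViiiiDTv'.
Captured: group 1 = 'l'.

('l',)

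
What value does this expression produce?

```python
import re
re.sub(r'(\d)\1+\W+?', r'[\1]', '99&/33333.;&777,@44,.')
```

'[9]/[3];&[7]@[4].'

After group 1 captures some text, `\1` only succeeds where that same text appears again.
`\1` in the replacement pulls in group 1's text for each match.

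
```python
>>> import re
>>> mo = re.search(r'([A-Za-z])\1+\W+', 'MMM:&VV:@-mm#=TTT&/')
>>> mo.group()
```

A backreference is literal: `\1` must see the identical characters the first group matched.
`re.search` scans for the first position where the pattern succeeds.
The match spans [0:5] → 'MMM:&'.
Captured: group 1 = 'M'.

'MMM:&'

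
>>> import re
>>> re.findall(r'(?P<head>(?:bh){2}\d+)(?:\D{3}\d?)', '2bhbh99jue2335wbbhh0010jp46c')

['bhbh99']

Pattern: the literal 'bh' repeated 2 times, then one or more of a digit (captured as 'head'); then exactly 3 of a non-digit, then optionally a digit (non-capturing group).
Walking the string: at [1:11] match 'bhbh99jue2', group 1 = 'bhbh99'.
Because there's exactly one group, `findall` drops the full match and keeps group 1 from the one hit.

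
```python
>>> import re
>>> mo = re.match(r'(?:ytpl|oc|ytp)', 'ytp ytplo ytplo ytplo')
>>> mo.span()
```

`re.match` won't scan ahead — the pattern has to work from the very first character.
The match spans [0:3] → 'ytp'.

(0, 3)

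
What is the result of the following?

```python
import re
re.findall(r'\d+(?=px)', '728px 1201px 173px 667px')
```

Lookahead/lookbehind check context without consuming it, so the matched span excludes the asserted characters.
Walking the string: at [0:3] → '728'; at [6:10] → '1201'; at [13:16] → '173'; at [19:22] → '667'.
`findall` yields the raw match text (4 of them) because the pattern has no groups.

['728', '1201', '173', '667']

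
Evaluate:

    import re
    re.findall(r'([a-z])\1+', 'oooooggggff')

A backreference is literal: `\1` must see the identical characters the first group matched.
Matches: at [0:5] match 'ooooo', group 1 = 'o'; at [5:9] match 'gggg', group 1 = 'g'; at [9:11] match 'ff', group 1 = 'f'.
`findall` collects group 1 from each match (3 total).

['o', 'g', 'f']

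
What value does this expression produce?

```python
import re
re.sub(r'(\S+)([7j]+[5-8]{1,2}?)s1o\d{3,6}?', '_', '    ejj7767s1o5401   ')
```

The pattern matches one or more of a non-whitespace character (captured); then one or more of one of [7j], then 1 to 2 of a character in [5-8] (lazy) (captured); then the literal 's1o', then 3 to 6 of a digit (lazy).
A `+?`/`*?`/`{m,n}?` starts at its minimum and grows only as far as needed for what follows to match.
Matches: at [4:17] → 'ejj7767s1o540'.
`sub` substitutes '_' at each match site.

'    _1   '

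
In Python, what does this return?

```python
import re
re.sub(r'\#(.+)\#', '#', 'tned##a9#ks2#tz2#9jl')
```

'tned#9jl'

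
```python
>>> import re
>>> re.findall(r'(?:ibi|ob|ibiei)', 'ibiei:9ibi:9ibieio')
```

Alternation tries branches left to right and keeps the first one that lets the overall match succeed at that position.
With no groups in the pattern, `findall` gives back each whole match — 3 here.

['ibi', 'ibi', 'ibi']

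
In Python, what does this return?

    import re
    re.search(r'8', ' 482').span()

This matches a literal '8'.
The match spans [2:3] → '8'.

(2, 3)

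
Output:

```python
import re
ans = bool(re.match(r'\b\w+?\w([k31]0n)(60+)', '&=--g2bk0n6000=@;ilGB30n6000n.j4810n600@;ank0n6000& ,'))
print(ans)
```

`match` is anchored at position 0; if the pattern doesn't fit there, it returns None.
Here position 0 doesn't satisfy it, so the call returns None, and `bool(None)` is False.

False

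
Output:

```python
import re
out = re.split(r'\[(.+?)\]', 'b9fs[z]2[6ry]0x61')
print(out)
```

['b9fs', 'z', '2', '6ry', '0x61']

A `+?`/`*?`/`{m,n}?` starts at its minimum and grows only as far as needed for what follows to match.
The group in the pattern means `split` returns the separators' captures alongside the pieces.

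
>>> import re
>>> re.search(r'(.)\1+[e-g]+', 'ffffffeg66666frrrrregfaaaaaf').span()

(0, 8)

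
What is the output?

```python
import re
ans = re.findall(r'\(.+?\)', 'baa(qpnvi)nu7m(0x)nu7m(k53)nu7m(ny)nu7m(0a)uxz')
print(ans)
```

['(qpnvi)', '(0x)', '(k53)', '(ny)', '(0a)']

A non-greedy quantifier consumes as few characters as it can — just enough that the remainder of the pattern still matches from where it stops; whatever follows it matches normally.
Since nothing is captured, `findall` lists the 5 matched substrings directly.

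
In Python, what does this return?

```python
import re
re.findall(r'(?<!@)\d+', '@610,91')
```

['10', '91']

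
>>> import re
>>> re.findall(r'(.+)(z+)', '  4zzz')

Multiple groups make `findall` return tuples — one 2-tuple for the one match.

[('  4zz', 'z')]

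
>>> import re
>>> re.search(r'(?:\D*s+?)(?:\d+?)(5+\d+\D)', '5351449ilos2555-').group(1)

'555-'

This matches zero or more of a non-digit, then one or more of the literal 's' (lazy) (non-capturing group); then one or more of a digit (lazy) (non-capturing group); then one or more of a literal '5', then one or more of a digit, then a non-digit (captured).
Lazy quantifiers expand one character at a time until the remainder of the pattern can match.
`search` walks the string left to right and returns the first match it finds.
The match spans [7:16] → 'ilos2555-'.
Captured: group 1 = '555-'.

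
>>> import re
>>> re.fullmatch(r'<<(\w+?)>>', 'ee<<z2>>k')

None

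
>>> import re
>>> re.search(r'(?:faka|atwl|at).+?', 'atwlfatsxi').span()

Alternation tries branches left to right and keeps the first one that lets the overall match succeed at that position.
The match spans [0:5] → 'atwlf'.

(0, 5)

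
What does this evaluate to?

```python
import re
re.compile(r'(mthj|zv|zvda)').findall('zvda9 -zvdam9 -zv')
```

['zv', 'zv', 'zv']

Alternation tries branches left to right and keeps the first one that lets the overall match succeed at that position.
`findall` collects group 1 from each match (3 total).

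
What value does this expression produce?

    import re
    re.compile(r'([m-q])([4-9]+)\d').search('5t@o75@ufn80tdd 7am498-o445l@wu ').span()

This matches a character in [m-q] (captured); then one or more of a character in [4-9] (captured); then a digit.
The match spans [3:6] → 'o75'.

(3, 6)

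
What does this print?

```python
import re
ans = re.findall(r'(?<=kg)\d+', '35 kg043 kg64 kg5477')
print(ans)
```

The positive lookaround only admits positions where the adjacent text matches; those characters stay outside the span.
No capturing groups, so `findall` returns the 3 full match strings.

['043', '64', '5477']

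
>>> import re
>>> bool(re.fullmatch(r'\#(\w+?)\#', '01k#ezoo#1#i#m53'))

False

`fullmatch` succeeds only if the pattern covers the string from start to end.
Here the pattern can't cover the whole string, so the call returns None, and `bool(None)` is False.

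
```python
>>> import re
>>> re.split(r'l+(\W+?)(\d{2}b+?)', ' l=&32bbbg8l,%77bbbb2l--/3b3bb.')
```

The pattern matches one or more of a literal 'l'; then one or more of a non-word character (lazy) (captured); then exactly 2 of a digit, then one or more of the literal 'b' (lazy) (captured).
With the lazy modifier that quantifier settles for the fewest repetitions that let the rest of the pattern succeed (the atoms after it are unaffected and can still be greedy).
Matches to split on: at [1:7] → 'l=&32b'; at [11:17] → 'l,%77b'.
Because the pattern has a capturing group, `split` also inserts each captured text between the pieces.

[' ', '=&', '32b', 'bbg8', ',%', '77b', 'bbb2l--/3b3bb.']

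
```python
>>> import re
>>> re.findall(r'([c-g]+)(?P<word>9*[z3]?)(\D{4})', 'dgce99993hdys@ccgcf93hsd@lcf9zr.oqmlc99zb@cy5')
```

`findall` packs the 3 group values into a tuple for every match.

[('dgce', '99993', 'hdys'), ('ccgcf', '93', 'hsd@'), ('cf', '9z', 'r.oq'), ('c', '99z', 'b@cy')]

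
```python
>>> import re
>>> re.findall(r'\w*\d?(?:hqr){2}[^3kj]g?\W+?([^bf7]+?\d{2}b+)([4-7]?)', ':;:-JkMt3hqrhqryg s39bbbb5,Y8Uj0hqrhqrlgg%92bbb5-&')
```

Pattern: zero or more of a word character, then optionally a digit, then the literal 'hqr' repeated 2 times; then any character except [3kj], then optionally a literal 'g', then one or more of a non-word character (lazy); then one or more of any character except [bf7] (lazy), then exactly 2 of a digit, then one or more of the literal 'b' (captured); then optionally a character in [4-7] (captured).
Walking the string: at [4:26] match 'JkMt3hqrhqryg s39bbbb5', groups = ('s39bbbb', '5').
Multiple groups make `findall` return tuples — one 2-tuple for the one match.

[('s39bbbb', '5')]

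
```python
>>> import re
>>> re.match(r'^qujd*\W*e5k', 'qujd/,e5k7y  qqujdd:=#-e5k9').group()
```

'qujd/,e5k'

`re.match` won't scan ahead — the pattern has to work from the very first character.
The match spans [0:9] → 'qujd/,e5k'.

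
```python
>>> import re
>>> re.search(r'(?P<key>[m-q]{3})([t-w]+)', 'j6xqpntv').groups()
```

Pattern: exactly 3 of a character in [m-q] (captured as 'key'); then one or more of a character in [t-w] (captured).
`re.search` scans for the first position where the pattern succeeds.
The match spans [3:8] → 'qpntv'.
Captured: group 1 = 'qpn', group 2 = 'tv'.

('qpn', 'tv')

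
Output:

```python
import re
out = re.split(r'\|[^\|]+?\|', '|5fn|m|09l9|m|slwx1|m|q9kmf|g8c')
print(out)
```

['', 'm', 'm', 'm', 'g8c']

Matches to split on: at [0:5] → '|5fn|'; at [6:12] → '|09l9|'; at [13:20] → '|slwx1|'; at [21:28] → '|q9kmf|'.
The string is cut at each match, leaving 5 pieces.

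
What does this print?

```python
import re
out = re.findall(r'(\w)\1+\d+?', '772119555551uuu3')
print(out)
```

`\1` is not a pattern — it's the concrete string captured by group 1, re-applied verbatim.
Scanning left to right: at [0:3] match '772', group 1 = '7'; at [3:6] match '119', group 1 = '1'; at [6:12] match '555551', group 1 = '5'; at [12:16] match 'uuu3', group 1 = 'u'.
`findall` collects group 1 from each match (4 total).

['7', '1', '5', 'u']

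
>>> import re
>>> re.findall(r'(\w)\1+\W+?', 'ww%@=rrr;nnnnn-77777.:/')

`\1` has to match the exact text group 1 already captured.
Because there's exactly one group, `findall` drops the full match and keeps group 1 from each hit.

['w', 'r', 'n', '7']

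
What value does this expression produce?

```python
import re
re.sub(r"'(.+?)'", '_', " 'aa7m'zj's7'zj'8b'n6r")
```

' _zj_zj_n6r'

`sub` substitutes '_' at each match site.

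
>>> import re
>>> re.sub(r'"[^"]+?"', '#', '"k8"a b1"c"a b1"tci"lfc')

Each match is replaced by '#'.

'#a b1#a b1#lfc'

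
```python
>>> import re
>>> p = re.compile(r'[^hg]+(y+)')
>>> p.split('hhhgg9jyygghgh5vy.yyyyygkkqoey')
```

['hhhgg', 'y', 'gghgh', 'y', 'g', 'y', '']

The pattern matches one or more of any character except [hg]; then one or more of a literal 'y' (captured).
The group in the pattern means `split` returns the separators' captures alongside the pieces.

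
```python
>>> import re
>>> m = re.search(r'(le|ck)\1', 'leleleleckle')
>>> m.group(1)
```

The match spans [0:4] → 'lele'.
Captured: group 1 = 'le'.

'le'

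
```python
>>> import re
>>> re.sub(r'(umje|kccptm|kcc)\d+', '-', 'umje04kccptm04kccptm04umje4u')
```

Matches: at [0:6] → 'umje04'; at [6:14] → 'kccptm04'; at [14:22] → 'kccptm04'; at [22:27] → 'umje4'.
`sub` substitutes '-' at each match site.

'----u'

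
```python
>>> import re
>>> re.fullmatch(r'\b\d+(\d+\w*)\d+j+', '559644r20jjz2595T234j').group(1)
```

'4r20jjz2595T23'

Pattern: a word boundary (`\b`, zero-width); then one or more of a digit; then one or more of a digit, then zero or more of a word character (captured); then one or more of a digit; then one or more of a literal 'j'.
`fullmatch` succeeds only if the pattern covers the string from start to end.
The match spans [0:21] → '559644r20jjz2595T234j'.
Captured: group 1 = '4r20jjz2595T23'.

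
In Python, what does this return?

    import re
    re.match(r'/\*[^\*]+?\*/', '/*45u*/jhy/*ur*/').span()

(0, 7)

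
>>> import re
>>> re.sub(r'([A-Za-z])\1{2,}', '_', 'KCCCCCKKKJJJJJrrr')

'K____'

The backreference `\1` re-matches whatever the first group consumed, character for character.
Each match is replaced by '_'.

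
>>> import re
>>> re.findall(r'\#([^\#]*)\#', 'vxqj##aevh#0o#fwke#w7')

['', '0o']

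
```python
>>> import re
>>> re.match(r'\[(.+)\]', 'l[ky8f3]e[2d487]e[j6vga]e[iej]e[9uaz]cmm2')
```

`match` is anchored at position 0; if the pattern doesn't fit there, it returns None.
Here the string doesn't start with a match, so the call returns None.

None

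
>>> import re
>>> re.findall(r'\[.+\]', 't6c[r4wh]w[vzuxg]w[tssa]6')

['[r4wh]w[vzuxg]w[tssa]']

Walking the string: at [3:24] → '[r4wh]w[vzuxg]w[tssa]'.
`findall` yields the raw match text (1 of them) because the pattern has no groups.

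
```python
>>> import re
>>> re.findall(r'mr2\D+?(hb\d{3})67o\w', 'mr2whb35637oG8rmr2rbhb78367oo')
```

Pattern: the literal 'mr2', then one or more of a non-digit (lazy); then the literal 'hb', then exactly 3 of a digit (captured); then the literal '67o', then a word character.
Matches: at [15:29] match 'mr2rbhb78367oo', group 1 = 'hb783'.
One capturing group, so `findall` returns just the captured substring from the one match — 1 in all.

['hb783']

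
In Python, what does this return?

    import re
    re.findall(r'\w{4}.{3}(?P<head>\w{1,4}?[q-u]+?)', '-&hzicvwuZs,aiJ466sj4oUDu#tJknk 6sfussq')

['Zs', '4oUDu', 'sfu']

The `?` after the quantifier makes it lazy — it takes as little as possible before letting the rest of the pattern try.
Because there's exactly one group, `findall` drops the full match and keeps group 1 from each hit.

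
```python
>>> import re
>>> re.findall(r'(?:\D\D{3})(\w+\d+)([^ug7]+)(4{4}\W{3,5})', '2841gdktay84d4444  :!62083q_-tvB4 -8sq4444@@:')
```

The pattern matches a non-digit, then exactly 3 of a non-digit (non-capturing group); then one or more of a word character, then one or more of a digit (captured); then one or more of any character except [ug7] (captured); then exactly 4 of the literal '4', then 3 to 5 of a non-word character (captured).
Matches: at [4:45] match 'gdktay84d4444  :!62083q_-tvB4 -8sq4444@@:', groups = ('ay84d4444', '  :!62083q_-tvB4 -8sq', '4444@@:').
Multiple groups make `findall` return tuples — one 3-tuple for the one match.

[('ay84d4444', '  :!62083q_-tvB4 -8sq', '4444@@:')]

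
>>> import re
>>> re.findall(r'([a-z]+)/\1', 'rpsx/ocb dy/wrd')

[]

The backreference `\1` re-matches whatever the first group consumed, character for character.
With a single group, `findall` returns only what that group captured — 0 items.
Nothing in the string satisfies the pattern, so the list is empty.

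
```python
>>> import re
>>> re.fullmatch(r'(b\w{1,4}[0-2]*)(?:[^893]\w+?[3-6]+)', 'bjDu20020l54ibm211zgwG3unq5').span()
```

Pattern: a literal 'b', then 1 to 4 of a word character, then zero or more of a character in [0-2] (captured); then any character except [893], then one or more of a word character (lazy), then one or more of a character in [3-6] (non-capturing group).
`fullmatch` succeeds only if the pattern covers the string from start to end.
The match spans [0:27] → 'bjDu20020l54ibm211zgwG3unq5'.
Captured: group 1 = 'bjDu20020'.

(0, 27)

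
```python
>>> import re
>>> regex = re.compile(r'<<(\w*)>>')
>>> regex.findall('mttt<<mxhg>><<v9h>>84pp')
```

`findall` collects group 1 from each match (2 total).

['mxhg', 'v9h']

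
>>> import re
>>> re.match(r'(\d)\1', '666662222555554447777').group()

'66'

`\1` has to match the exact text group 1 already captured.
`match` is anchored at position 0; if the pattern doesn't fit there, it returns None.
The match spans [0:2] → '66'.
Captured: group 1 = '6'.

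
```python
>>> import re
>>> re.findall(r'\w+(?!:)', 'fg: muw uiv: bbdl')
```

['f', 'muw', 'ui', 'bbdl']

The negative lookaround is zero-width — it rules out positions where the adjacent text would match, without consuming anything.
With no groups in the pattern, `findall` gives back each whole match — 4 here.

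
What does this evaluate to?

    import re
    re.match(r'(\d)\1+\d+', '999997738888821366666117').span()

(0, 24)

`re.match` only tries the pattern at the start of the string.
The match spans [0:24] → '999997738888821366666117'.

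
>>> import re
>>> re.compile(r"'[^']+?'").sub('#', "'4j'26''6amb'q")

"#26'#q"

Matches: at [0:4] → "'4j'"; at [7:13] → "'6amb'".
Every occurrence is swapped for '#'.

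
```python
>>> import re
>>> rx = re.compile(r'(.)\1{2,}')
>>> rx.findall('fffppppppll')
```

A backreference is literal: `\1` must see the identical characters the first group matched.
Scanning left to right: at [0:3] match 'fff', group 1 = 'f'; at [3:9] match 'pppppp', group 1 = 'p'.
Because there's exactly one group, `findall` drops the full match and keeps group 1 from each hit.

['f', 'p']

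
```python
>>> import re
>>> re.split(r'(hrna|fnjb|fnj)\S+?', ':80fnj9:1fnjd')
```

Matches to split on: at [3:7] → 'fnj9'; at [9:13] → 'fnjd'.
The group in the pattern means `split` returns the separators' captures alongside the pieces.

[':80', 'fnj', ':1', 'fnj', '']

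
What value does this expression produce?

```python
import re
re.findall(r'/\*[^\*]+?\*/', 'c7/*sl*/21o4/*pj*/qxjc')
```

['/*sl*/', '/*pj*/']

Since nothing is captured, `findall` lists the 2 matched substrings directly.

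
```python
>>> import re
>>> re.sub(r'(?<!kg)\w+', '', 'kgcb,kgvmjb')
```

The negative lookahead/lookbehind blocks any match where the forbidden context is present.
Matches: at [0:4] → 'kgcb'; at [5:11] → 'kgvmjb'.
`sub` substitutes '' at each match site.

','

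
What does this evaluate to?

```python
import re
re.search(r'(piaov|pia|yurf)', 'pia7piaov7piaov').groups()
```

('pia',)

`search` walks the string left to right and returns the first match it finds.
The match spans [0:3] → 'pia'.
Captured: group 1 = 'pia'.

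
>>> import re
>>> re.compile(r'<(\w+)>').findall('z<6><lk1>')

`findall` collects group 1 from each match (2 total).

['6', 'lk1']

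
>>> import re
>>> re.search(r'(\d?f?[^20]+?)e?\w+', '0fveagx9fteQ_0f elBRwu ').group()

'0fveagx9fteQ_0f'

The match spans [0:15] → '0fveagx9fteQ_0f'.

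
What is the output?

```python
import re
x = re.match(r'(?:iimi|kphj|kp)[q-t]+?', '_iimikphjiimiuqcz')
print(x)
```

None

`re.match` won't scan ahead — the pattern has to work from the very first character.
Here the pattern fails at index 0, so the call returns None.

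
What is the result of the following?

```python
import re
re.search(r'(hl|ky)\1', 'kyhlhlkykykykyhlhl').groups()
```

The match spans [2:6] → 'hlhl'.
Captured: group 1 = 'hl'.

('hl',)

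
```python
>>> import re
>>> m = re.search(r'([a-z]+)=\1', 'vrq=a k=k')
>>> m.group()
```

'k=k'

`\1` is not a pattern — it's the concrete string captured by group 1, re-applied verbatim.
The match spans [6:9] → 'k=k'.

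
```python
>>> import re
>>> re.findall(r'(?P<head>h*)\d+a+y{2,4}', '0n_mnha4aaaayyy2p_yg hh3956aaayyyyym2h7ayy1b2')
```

['', 'hh', 'h']

Pattern: zero or more of a literal 'h' (captured as 'head'); then one or more of a digit, then one or more of a literal 'a', then 2 to 4 of a literal 'y'.
Walking the string: at [7:15] match '4aaaayyy', group 1 = ''; at [21:34] match 'hh3956aaayyyy', group 1 = 'hh'; at [37:42] match 'h7ayy', group 1 = 'h'.
Because there's exactly one group, `findall` drops the full match and keeps group 1 from each hit.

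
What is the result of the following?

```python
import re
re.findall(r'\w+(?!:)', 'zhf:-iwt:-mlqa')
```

`(?!…)`/`(?<!…)` only lets a position through if the neighbouring text does NOT match; no characters are consumed.
Matches: at [0:2] → 'zh'; at [5:7] → 'iw'; at [10:14] → 'mlqa'.
No capturing groups, so `findall` returns the 3 full match strings.

['zh', 'iw', 'mlqa']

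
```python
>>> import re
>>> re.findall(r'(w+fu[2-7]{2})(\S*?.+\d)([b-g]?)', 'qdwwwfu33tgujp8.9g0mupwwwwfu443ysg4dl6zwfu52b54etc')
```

[('wwwfu33', 'tgujp8.9g0mupwwwwfu443ysg4dl6zwfu52b54', 'e')]

Pattern: one or more of the literal 'w', then the literal 'fu', then exactly 2 of a character in [2-7] (captured); then zero or more of a non-whitespace character (lazy), then one or more of any character, then a digit (captured); then optionally a character in [b-g] (captured).
Walking the string: at [2:48] match 'wwwfu33tgujp8.9g0mupwwwwfu443ysg4dl6zwfu52b54e', groups = ('wwwfu33', 'tgujp8.9g0mupwwwwfu443ysg4dl6zwfu52b54', 'e').
3 groups means the one result is a tuple of 3 captured strings — 1 here.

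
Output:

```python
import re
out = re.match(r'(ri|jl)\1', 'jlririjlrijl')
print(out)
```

None

After group 1 captures some text, `\1` only succeeds where that same text appears again.
With `match`, the pattern is implicitly anchored at the beginning.
Here the string doesn't start with a match, so the call returns None.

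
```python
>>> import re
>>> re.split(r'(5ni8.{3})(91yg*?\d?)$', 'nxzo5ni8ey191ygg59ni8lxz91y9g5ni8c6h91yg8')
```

The pattern matches the literal '5n', then the literal 'i8', then exactly 3 of any character (captured); then the literal '91y', then zero or more of the literal 'g' (lazy), then optionally a digit (captured); then anchored at the end.
Because the pattern has a capturing group, `split` also inserts each captured text between the pieces.

['nxzo5ni8ey191ygg59ni8lxz91y9g', '5ni8c6h', '91yg8', '']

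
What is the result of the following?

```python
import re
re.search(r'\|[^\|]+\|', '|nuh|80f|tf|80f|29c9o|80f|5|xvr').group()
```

`re.search` tries every starting position until one works.
The match spans [0:5] → '|nuh|'.

'|nuh|'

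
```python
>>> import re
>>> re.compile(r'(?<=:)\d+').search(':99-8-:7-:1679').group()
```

'99'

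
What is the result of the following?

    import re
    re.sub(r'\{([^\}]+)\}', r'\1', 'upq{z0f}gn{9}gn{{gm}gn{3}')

Matches: at [3:8] → '{z0f}'; at [10:13] → '{9}'; at [15:20] → '{{gm}'; at [22:25] → '{3}'.
The replacement refers to a captured group, so each match is rewritten using its own captured text.

'upqz0fgn9gn{gmgn3'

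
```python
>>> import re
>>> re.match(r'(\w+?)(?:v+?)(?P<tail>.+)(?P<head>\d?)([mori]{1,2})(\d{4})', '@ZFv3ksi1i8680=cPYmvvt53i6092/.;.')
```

None

`re.match` only tries the pattern at the start of the string.
Here the pattern fails at index 0, so the call returns None.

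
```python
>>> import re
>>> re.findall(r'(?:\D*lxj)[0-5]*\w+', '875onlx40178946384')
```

[]

`findall` yields the raw match text (0 of them) because the pattern has no groups.
Nothing in the string satisfies the pattern, so the list is empty.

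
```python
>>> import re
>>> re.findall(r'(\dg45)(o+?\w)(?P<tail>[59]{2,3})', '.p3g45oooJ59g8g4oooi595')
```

This matches a digit, then the literal 'g45' (captured); then one or more of a literal 'o' (lazy), then a word character (captured); then 2 to 3 of one of [59] (captured as 'tail').
Multiple groups make `findall` return tuples — one 3-tuple for the one match.

[('3g45', 'oooJ', '59')]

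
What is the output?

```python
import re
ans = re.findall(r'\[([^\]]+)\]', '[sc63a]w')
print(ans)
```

Walking the string: at [0:7] match '[sc63a]', group 1 = 'sc63a'.
`findall` collects group 1 from the one match (1 total).

['sc63a']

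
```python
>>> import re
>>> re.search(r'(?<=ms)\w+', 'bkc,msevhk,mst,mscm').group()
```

Because the assertion is zero-width, the text it checks is not consumed and won't appear in the result.
The match spans [6:10] → 'evhk'.

'evhk'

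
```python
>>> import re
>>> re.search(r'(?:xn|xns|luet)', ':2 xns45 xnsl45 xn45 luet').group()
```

Alternation tries branches left to right and keeps the first one that lets the overall match succeed at that position.
`re.search` scans for the first position where the pattern succeeds.
The match spans [3:5] → 'xn'.

'xn'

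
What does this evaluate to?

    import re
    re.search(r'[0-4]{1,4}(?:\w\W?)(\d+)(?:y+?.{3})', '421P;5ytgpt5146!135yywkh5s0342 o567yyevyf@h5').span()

(0, 10)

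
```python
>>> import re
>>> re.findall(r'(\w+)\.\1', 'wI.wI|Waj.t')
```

['wI']

`\1` has to match the exact text group 1 already captured.
Scanning left to right: at [0:5] match 'wI.wI', group 1 = 'wI'.
`findall` collects group 1 from the one match (1 total).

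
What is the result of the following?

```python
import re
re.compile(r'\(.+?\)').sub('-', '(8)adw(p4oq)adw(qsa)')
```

'-adw-adw-'

`sub` substitutes '-' at each match site.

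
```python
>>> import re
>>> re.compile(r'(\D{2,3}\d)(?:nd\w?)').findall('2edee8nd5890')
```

['dee8']

This matches 2 to 3 of a non-digit, then a digit (captured); then the literal 'nd', then optionally a word character (non-capturing group).
Scanning left to right: at [2:9] match 'dee8nd5', group 1 = 'dee8'.
Because there's exactly one group, `findall` drops the full match and keeps group 1 from the one hit.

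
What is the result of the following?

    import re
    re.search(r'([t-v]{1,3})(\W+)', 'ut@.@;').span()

(0, 6)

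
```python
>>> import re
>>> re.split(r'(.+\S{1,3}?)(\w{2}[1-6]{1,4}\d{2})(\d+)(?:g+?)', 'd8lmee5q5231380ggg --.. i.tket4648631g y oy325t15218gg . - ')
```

Pattern: one or more of any character, then 1 to 3 of a non-whitespace character (lazy) (captured); then exactly 2 of a word character, then 1 to 4 of a character in [1-6], then exactly 2 of a digit (captured); then one or more of a digit (captured); then one or more of a literal 'g' (lazy) (non-capturing group).
A non-greedy quantifier consumes as few characters as it can — just enough that the remainder of the pattern still matches from where it stops; whatever follows it matches normally.
Matches to split on: at [0:53] → 'd8lmee5q5231380ggg --.. i.tket4648631g y oy325t15218g'.
With a capturing group present, the delimiter's captured portion is kept in the result list.

['', 'd8lmee5q5231380ggg --.. i.tket4648631g y oy325', 't1521', '8', 'g . - ']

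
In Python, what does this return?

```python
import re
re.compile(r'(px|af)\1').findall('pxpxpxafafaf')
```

`\1` is not a pattern — it's the concrete string captured by group 1, re-applied verbatim.
Because there's exactly one group, `findall` drops the full match and keeps group 1 from each hit.

['px', 'af']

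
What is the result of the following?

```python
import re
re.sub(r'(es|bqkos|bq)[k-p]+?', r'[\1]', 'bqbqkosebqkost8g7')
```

Matches: at [2:5] → 'bqk'; at [8:11] → 'bqk'.
`\1` in the replacement pulls in group 1's text for each match.

'bq[bq]ose[bq]ost8g7'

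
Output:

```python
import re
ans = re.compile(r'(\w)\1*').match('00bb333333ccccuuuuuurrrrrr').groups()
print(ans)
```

('0',)

`\1` has to match the exact text group 1 already captured.
`re.match` only tries the pattern at the start of the string.
The match spans [0:2] → '00'.
Captured: group 1 = '0'.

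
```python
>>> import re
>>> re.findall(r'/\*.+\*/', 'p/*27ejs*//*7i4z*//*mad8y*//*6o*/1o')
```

['/*27ejs*//*7i4z*//*mad8y*//*6o*/']

Matches: at [1:33] → '/*27ejs*//*7i4z*//*mad8y*//*6o*/'.
No capturing groups, so `findall` returns the 1 full match string.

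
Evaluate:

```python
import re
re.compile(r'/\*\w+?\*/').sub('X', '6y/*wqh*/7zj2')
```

'6yX7zj2'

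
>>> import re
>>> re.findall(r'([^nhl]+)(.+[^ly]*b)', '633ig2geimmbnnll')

Pattern: one or more of any character except [nhl] (captured); then one or more of any character, then zero or more of any character except [ly], then a literal 'b' (captured).
Matches: at [0:12] match '633ig2geimmb', groups = ('633ig2geim', 'mb').
`findall` packs the 2 group values into a tuple for every match.

[('633ig2geim', 'mb')]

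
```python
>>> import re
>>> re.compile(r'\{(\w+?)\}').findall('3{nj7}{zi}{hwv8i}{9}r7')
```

['nj7', 'zi', 'hwv8i', '9']

Walking the string: at [1:6] match '{nj7}', group 1 = 'nj7'; at [6:10] match '{zi}', group 1 = 'zi'; at [10:17] match '{hwv8i}', group 1 = 'hwv8i'; at [17:20] match '{9}', group 1 = '9'.
One capturing group, so `findall` returns just the captured substring from each match — 4 in all.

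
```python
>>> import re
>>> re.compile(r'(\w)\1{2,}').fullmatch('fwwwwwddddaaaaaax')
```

None

`\1` is not a pattern — it's the concrete string captured by group 1, re-applied verbatim.
`fullmatch` succeeds only if the pattern covers the string from start to end.
Here the string isn't matched end-to-end, so the call returns None.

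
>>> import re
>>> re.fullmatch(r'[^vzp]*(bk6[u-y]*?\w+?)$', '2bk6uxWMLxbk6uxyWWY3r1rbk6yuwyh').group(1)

Pattern: zero or more of any character except [vzp]; then the literal 'bk6', then zero or more of a character in [u-y] (lazy), then one or more of a word character (lazy) (captured); then anchored at the end.
`re.fullmatch` requires the pattern to consume the entire string.
The match spans [0:31] → '2bk6uxWMLxbk6uxyWWY3r1rbk6yuwyh'.
Captured: group 1 = 'bk6yuwyh'.

'bk6yuwyh'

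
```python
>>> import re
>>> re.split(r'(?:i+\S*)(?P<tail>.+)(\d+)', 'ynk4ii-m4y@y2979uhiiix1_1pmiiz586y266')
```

The pattern matches one or more of the literal 'i', then zero or more of a non-whitespace character (non-capturing group); then one or more of any character (captured as 'tail'); then one or more of a digit (captured).
Matches to split on: at [4:37] → 'ii-m4y@y2979uhiiix1_1pmiiz586y266'.
With a capturing group present, the delimiter's captured portion is kept in the result list.

['ynk4', '6', '6', '']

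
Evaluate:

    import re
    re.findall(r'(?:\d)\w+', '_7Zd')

['7Zd']

Since nothing is captured, `findall` lists the 1 matched substring directly.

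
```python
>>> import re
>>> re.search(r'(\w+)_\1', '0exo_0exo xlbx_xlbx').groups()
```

('0exo',)

The match spans [0:9] → '0exo_0exo'.
Captured: group 1 = '0exo'.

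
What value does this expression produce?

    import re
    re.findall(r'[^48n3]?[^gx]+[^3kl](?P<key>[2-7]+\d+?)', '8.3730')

['30']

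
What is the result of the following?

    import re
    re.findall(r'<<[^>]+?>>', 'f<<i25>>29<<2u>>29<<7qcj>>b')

['<<i25>>', '<<2u>>', '<<7qcj>>']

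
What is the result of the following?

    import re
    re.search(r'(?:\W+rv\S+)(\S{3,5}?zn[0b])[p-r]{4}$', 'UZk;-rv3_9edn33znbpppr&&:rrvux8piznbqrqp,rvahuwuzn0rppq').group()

';-rv3_9edn33znbpppr&&:rrvux8piznbqrqp,rvahuwuzn0rppq'

Pattern: one or more of a non-word character, then the literal 'rv', then one or more of a non-whitespace character (non-capturing group); then 3 to 5 of a non-whitespace character (lazy), then the literal 'zn', then one of [0b] (captured); then exactly 4 of a character in [p-r]; then anchored at the end.
`re.search` scans for the first position where the pattern succeeds.
The match spans [3:55] → ';-rv3_9edn33znbpppr&&:rrvux8piznbqrqp,rvahuwuzn0rppq'.
Captured: group 1 = 'uwuzn0'.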